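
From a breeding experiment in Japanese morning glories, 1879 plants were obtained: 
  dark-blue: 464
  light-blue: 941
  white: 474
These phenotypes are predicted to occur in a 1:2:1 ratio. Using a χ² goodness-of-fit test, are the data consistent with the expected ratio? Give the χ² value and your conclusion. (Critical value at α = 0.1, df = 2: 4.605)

0.111; consistent

Expected counts for N = 1879 under a 1:2:1 ratio (total parts = 4):
  dark-blue: 1879 × 1/4 = 469.75
  light-blue: 1879 × 2/4 = 939.5
  white: 1879 × 1/4 = 469.75
χ² = Σ (O − E)² / E
  dark-blue: (464 − 469.75)² / 469.75 = 0.0704
  light-blue: (941 − 939.5)² / 939.5 = 0.0024
  white: (474 − 469.75)² / 469.75 = 0.0385
χ² = 0.0704 + 0.0024 + 0.0385 = 0.1113 ≈ 0.111
Degrees of freedom = 3 − 1 = 2; critical value at α = 0.1 is 4.605.
Since 0.111 < 4.605, we fail to reject the null hypothesis — the data are consistent with the 1:2:1 ratio.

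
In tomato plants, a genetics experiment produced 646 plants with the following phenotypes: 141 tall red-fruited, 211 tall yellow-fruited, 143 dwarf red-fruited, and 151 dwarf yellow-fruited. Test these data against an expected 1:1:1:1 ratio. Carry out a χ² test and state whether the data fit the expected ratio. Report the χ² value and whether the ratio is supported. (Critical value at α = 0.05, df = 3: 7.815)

The 1:1:1:1 ratio has 4 parts, so with N = 646 the expected counts are:
  tall red-fruited: 646 × 1/4 = 161.5
  tall yellow-fruited: 646 × 1/4 = 161.5
  dwarf red-fruited: 646 × 1/4 = 161.5
  dwarf yellow-fruited: 646 × 1/4 = 161.5
χ² = Σ (O − E)² / E
  tall red-fruited: (141 − 161.5)² / 161.5 = 2.6022
  tall yellow-fruited: (211 − 161.5)² / 161.5 = 15.1718
  dwarf red-fruited: (143 − 161.5)² / 161.5 = 2.1192
  dwarf yellow-fruited: (151 − 161.5)² / 161.5 = 0.6827
χ² = 2.6022 + 15.1718 + 2.1192 + 0.6827 = 20.5759 ≈ 20.576
Degrees of freedom = 4 − 1 = 3; critical value at α = 0.05 is 7.815.
Since 20.576 > 7.815, we reject the null hypothesis — the data do not fit the 1:1:1:1 ratio.

20.576; not consistent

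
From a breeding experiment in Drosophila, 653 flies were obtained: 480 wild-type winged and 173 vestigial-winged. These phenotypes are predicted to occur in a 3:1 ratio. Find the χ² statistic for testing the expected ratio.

0.776

Expected counts for N = 653 under a 3:1 ratio (total parts = 4):
  wild-type winged: 653 × 3/4 = 489.75
  vestigial-winged: 653 × 1/4 = 163.25
χ² = Σ (O − E)² / E
  wild-type winged: (480 − 489.75)² / 489.75 = 0.1941
  vestigial-winged: (173 − 163.25)² / 163.25 = 0.5823
χ² = 0.1941 + 0.5823 = 0.7764 ≈ 0.776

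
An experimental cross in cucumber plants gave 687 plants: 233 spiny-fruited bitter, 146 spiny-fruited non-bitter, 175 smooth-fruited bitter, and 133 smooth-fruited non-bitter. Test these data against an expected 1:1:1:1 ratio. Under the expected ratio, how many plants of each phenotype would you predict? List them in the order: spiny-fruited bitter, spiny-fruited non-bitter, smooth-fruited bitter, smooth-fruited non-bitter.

The 1:1:1:1 ratio has 4 parts, so with N = 687 the expected counts are:
  spiny-fruited bitter: 687 × 1/4 = 171.75
  spiny-fruited non-bitter: 687 × 1/4 = 171.75
  smooth-fruited bitter: 687 × 1/4 = 171.75
  smooth-fruited non-bitter: 687 × 1/4 = 171.75

171.75, 171.75, 171.75, 171.75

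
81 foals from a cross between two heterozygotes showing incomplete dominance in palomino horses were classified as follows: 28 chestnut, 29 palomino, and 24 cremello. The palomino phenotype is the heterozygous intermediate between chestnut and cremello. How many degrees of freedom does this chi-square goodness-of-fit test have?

2

With incomplete dominance, a heterozygote × heterozygote cross gives a 1:2:1 phenotypic ratio.
A goodness-of-fit test with 3 phenotype classes has df = 3 − 1 = 2.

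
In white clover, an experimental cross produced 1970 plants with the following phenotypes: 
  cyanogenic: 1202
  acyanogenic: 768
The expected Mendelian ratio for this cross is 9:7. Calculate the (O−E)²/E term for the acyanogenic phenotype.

The 9:7 ratio has 16 parts, so with N = 1970 the expected counts are:
  cyanogenic: 1970 × 9/16 = 1108.125
  acyanogenic: 1970 × 7/16 = 861.875
Contribution of acyanogenic: (768 − 861.875)² / 861.875 = 10.2248

10.225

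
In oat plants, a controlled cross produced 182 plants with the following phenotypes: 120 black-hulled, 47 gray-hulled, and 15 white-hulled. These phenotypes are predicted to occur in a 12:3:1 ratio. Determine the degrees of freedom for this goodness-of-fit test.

2

A goodness-of-fit test with 3 phenotype classes has df = 3 − 1 = 2.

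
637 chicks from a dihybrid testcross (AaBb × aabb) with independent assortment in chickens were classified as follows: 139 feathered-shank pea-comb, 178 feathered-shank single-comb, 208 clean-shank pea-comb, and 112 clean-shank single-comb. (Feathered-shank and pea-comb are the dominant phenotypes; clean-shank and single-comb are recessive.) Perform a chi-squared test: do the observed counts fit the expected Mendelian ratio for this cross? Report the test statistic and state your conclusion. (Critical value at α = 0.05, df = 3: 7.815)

33.725; not consistent

A dihybrid testcross with independent assortment gives a 1:1:1:1 ratio.
Total ratio parts = 4. Expected numbers out of 637:
  feathered-shank pea-comb: 637 × 1/4 = 159.25
  feathered-shank single-comb: 637 × 1/4 = 159.25
  clean-shank pea-comb: 637 × 1/4 = 159.25
  clean-shank single-comb: 637 × 1/4 = 159.25
χ² = Σ (O − E)² / E
  feathered-shank pea-comb: (139 − 159.25)² / 159.25 = 2.5750
  feathered-shank single-comb: (178 − 159.25)² / 159.25 = 2.2076
  clean-shank pea-comb: (208 − 159.25)² / 159.25 = 14.9235
  clean-shank single-comb: (112 − 159.25)² / 159.25 = 14.0192
χ² = 2.5750 + 2.2076 + 14.9235 + 14.0192 = 33.7253 ≈ 33.725
Degrees of freedom = 4 − 1 = 3; critical value at α = 0.05 is 7.815.
Since 33.725 > 7.815, we reject the null hypothesis — the data do not fit the 1:1:1:1 ratio.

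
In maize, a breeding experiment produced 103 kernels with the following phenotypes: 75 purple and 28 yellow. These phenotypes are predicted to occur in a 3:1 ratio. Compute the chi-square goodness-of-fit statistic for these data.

Expected counts for N = 103 under a 3:1 ratio (total parts = 4):
  purple: 103 × 3/4 = 77.25
  yellow: 103 × 1/4 = 25.75
χ² = Σ (O − E)² / E
  purple: (75 − 77.25)² / 77.25 = 0.0655
  yellow: (28 − 25.75)² / 25.75 = 0.1966
χ² = 0.0655 + 0.1966 = 0.2621 ≈ 0.262

0.262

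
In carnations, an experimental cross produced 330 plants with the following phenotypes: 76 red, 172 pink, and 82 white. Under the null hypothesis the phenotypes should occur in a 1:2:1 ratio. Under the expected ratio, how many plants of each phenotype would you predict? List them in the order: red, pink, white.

Under the 1:2:1 hypothesis (Σ ratio = 4, N = 330):
  red: 330 × 1/4 = 82.5
  pink: 330 × 2/4 = 165
  white: 330 × 1/4 = 82.5

82.5, 165, 82.5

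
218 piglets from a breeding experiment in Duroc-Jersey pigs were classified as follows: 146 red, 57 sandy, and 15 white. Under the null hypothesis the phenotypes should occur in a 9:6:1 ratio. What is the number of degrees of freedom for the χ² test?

A goodness-of-fit test with 3 phenotype classes has df = 3 − 1 = 2.

2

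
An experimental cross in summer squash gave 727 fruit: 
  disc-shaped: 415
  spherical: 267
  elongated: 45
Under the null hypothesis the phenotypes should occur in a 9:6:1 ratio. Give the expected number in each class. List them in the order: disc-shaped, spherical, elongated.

408.9375, 272.625, 45.4375

Expected counts for N = 727 under a 9:6:1 ratio (total parts = 16):
  disc-shaped: 727 × 9/16 = 408.9375
  spherical: 727 × 6/16 = 272.625
  elongated: 727 × 1/16 = 45.4375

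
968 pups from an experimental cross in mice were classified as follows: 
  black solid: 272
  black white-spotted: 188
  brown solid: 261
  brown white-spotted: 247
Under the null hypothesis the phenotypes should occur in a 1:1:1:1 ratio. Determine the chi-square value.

17.364

The 1:1:1:1 ratio has 4 parts, so with N = 968 the expected counts are:
  black solid: 968 × 1/4 = 242
  black white-spotted: 968 × 1/4 = 242
  brown solid: 968 × 1/4 = 242
  brown white-spotted: 968 × 1/4 = 242
χ² = Σ (O − E)² / E
  black solid: (272 − 242)² / 242 = 3.7190
  black white-spotted: (188 − 242)² / 242 = 12.0496
  brown solid: (261 − 242)² / 242 = 1.4917
  brown white-spotted: (247 − 242)² / 242 = 0.1033
χ² = 3.7190 + 12.0496 + 1.4917 + 0.1033 = 17.3636 ≈ 17.364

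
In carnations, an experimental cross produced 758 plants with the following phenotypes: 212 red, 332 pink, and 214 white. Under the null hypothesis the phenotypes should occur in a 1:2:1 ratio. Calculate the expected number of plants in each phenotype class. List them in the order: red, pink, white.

189.5, 379, 189.5

Total ratio parts = 4. Expected numbers out of 758:
  red: 758 × 1/4 = 189.5
  pink: 758 × 2/4 = 379
  white: 758 × 1/4 = 189.5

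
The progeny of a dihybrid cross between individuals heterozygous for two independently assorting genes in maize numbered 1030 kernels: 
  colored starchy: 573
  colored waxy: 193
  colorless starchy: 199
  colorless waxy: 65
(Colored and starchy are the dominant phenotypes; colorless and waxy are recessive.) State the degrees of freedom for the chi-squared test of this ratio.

3

A dihybrid F₂ with independent assortment and complete dominance at both loci gives a 9:3:3:1 phenotypic ratio.
A goodness-of-fit test with 4 phenotype classes has df = 4 − 1 = 3.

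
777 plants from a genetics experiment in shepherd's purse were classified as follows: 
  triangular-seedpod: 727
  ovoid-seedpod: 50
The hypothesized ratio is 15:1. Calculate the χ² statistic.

0.045

The 15:1 ratio has 16 parts, so with N = 777 the expected counts are:
  triangular-seedpod: 777 × 15/16 = 728.4375
  ovoid-seedpod: 777 × 1/16 = 48.5625
χ² = Σ (O − E)² / E
  triangular-seedpod: (727 − 728.4375)² / 728.4375 = 0.0028
  ovoid-seedpod: (50 − 48.5625)² / 48.5625 = 0.0426
χ² = 0.0028 + 0.0426 = 0.0454 ≈ 0.045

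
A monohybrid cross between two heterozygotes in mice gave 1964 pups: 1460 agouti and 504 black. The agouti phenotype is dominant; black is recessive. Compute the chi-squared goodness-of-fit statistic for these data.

0.459

For a monohybrid cross between heterozygotes with complete dominance, the expected phenotypic ratio is 3:1.
Under the 3:1 hypothesis (Σ ratio = 4, N = 1964):
  agouti: 1964 × 3/4 = 1473
  black: 1964 × 1/4 = 491
χ² = Σ (O − E)² / E
  agouti: (1460 − 1473)² / 1473 = 0.1147
  black: (504 − 491)² / 491 = 0.3442
χ² = 0.1147 + 0.3442 = 0.4589 ≈ 0.459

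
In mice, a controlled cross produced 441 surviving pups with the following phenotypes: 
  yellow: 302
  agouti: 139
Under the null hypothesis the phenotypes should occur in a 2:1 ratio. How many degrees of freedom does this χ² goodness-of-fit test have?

A goodness-of-fit test with 2 phenotype classes has df = 2 − 1 = 1.

1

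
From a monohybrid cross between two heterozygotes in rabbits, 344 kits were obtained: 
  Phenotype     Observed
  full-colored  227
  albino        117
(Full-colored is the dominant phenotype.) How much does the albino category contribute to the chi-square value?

11.174

For a monohybrid cross between heterozygotes with complete dominance, the expected phenotypic ratio is 3:1.
Total ratio parts = 4. Expected numbers out of 344:
  full-colored: 344 × 3/4 = 258
  albino: 344 × 1/4 = 86
Contribution of albino: (117 − 86)² / 86 = 11.1744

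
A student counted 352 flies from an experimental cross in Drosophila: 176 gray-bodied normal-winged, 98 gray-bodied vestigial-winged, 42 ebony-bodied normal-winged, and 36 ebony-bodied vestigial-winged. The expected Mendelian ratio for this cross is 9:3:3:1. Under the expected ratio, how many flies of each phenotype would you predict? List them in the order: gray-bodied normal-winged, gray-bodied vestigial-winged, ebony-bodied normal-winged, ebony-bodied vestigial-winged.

Total ratio parts = 16. Expected numbers out of 352:
  gray-bodied normal-winged: 352 × 9/16 = 198
  gray-bodied vestigial-winged: 352 × 3/16 = 66
  ebony-bodied normal-winged: 352 × 3/16 = 66
  ebony-bodied vestigial-winged: 352 × 1/16 = 22

198, 66, 66, 22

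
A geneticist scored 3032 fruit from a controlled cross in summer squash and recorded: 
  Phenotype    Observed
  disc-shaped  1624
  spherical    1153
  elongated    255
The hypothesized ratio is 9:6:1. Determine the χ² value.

Expected counts for N = 3032 under a 9:6:1 ratio (total parts = 16):
  disc-shaped: 3032 × 9/16 = 1705.5
  spherical: 3032 × 6/16 = 1137
  elongated: 3032 × 1/16 = 189.5
χ² = Σ (O − E)² / E
  disc-shaped: (1624 − 1705.5)² / 1705.5 = 3.8946
  spherical: (1153 − 1137)² / 1137 = 0.2252
  elongated: (255 − 189.5)² / 189.5 = 22.6398
χ² = 3.8946 + 0.2252 + 22.6398 = 26.7596 ≈ 26.760

26.760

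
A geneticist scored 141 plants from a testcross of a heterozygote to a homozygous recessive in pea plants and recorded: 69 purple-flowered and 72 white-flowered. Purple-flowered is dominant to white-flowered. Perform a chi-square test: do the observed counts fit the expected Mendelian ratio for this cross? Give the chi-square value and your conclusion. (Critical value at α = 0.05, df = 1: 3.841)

0.064; consistent

A testcross of a heterozygote (Aa × aa) gives a 1:1 phenotypic ratio.
Total ratio parts = 2. Expected numbers out of 141:
  purple-flowered: 141 × 1/2 = 70.5
  white-flowered: 141 × 1/2 = 70.5
χ² = Σ (O − E)² / E
  purple-flowered: (69 − 70.5)² / 70.5 = 0.0319
  white-flowered: (72 − 70.5)² / 70.5 = 0.0319
χ² = 0.0319 + 0.0319 = 0.0638 ≈ 0.064
Degrees of freedom = 2 − 1 = 1; critical value at α = 0.05 is 3.841.
Since 0.064 < 3.841, we fail to reject the null hypothesis — the data are consistent with the 1:1 ratio.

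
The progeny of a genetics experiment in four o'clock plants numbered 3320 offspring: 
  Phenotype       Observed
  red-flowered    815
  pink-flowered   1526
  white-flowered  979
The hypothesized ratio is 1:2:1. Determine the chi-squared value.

37.836

Under the 1:2:1 hypothesis (Σ ratio = 4, N = 3320):
  red-flowered: 3320 × 1/4 = 830
  pink-flowered: 3320 × 2/4 = 1660
  white-flowered: 3320 × 1/4 = 830
χ² = Σ (O − E)² / E
  red-flowered: (815 − 830)² / 830 = 0.2711
  pink-flowered: (1526 − 1660)² / 1660 = 10.8169
  white-flowered: (979 − 830)² / 830 = 26.7482
χ² = 0.2711 + 10.8169 + 26.7482 = 37.8362 ≈ 37.836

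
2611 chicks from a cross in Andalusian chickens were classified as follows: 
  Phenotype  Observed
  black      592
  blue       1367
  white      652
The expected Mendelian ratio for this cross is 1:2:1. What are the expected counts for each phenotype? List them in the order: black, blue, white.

652.75, 1305.5, 652.75

Under the 1:2:1 hypothesis (Σ ratio = 4, N = 2611):
  black: 2611 × 1/4 = 652.75
  blue: 2611 × 2/4 = 1305.5
  white: 2611 × 1/4 = 652.75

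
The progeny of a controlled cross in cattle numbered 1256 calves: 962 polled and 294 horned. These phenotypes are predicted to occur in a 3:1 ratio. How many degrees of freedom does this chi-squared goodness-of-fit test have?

1

A goodness-of-fit test with 2 phenotype classes has df = 2 − 1 = 1.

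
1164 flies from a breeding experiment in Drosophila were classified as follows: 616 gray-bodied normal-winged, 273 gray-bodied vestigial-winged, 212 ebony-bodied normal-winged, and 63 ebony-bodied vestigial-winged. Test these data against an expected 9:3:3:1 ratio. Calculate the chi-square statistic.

Expected counts for N = 1164 under a 9:3:3:1 ratio (total parts = 16):
  gray-bodied normal-winged: 1164 × 9/16 = 654.75
  gray-bodied vestigial-winged: 1164 × 3/16 = 218.25
  ebony-bodied normal-winged: 1164 × 3/16 = 218.25
  ebony-bodied vestigial-winged: 1164 × 1/16 = 72.75
χ² = Σ (O − E)² / E
  gray-bodied normal-winged: (616 − 654.75)² / 654.75 = 2.2933
  gray-bodied vestigial-winged: (273 − 218.25)² / 218.25 = 13.7345
  ebony-bodied normal-winged: (212 − 218.25)² / 218.25 = 0.1790
  ebony-bodied vestigial-winged: (63 − 72.75)² / 72.75 = 1.3067
χ² = 2.2933 + 13.7345 + 0.1790 + 1.3067 = 17.5135 ≈ 17.514

17.514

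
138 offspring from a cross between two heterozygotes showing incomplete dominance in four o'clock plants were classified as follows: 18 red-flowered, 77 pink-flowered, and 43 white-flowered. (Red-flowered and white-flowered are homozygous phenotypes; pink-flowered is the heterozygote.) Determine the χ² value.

10.913

With incomplete dominance, a heterozygote × heterozygote cross gives a 1:2:1 phenotypic ratio.
Expected counts for N = 138 under a 1:2:1 ratio (total parts = 4):
  red-flowered: 138 × 1/4 = 34.5
  pink-flowered: 138 × 2/4 = 69
  white-flowered: 138 × 1/4 = 34.5
χ² = Σ (O − E)² / E
  red-flowered: (18 − 34.5)² / 34.5 = 7.8913
  pink-flowered: (77 − 69)² / 69 = 0.9275
  white-flowered: (43 − 34.5)² / 34.5 = 2.0942
χ² = 7.8913 + 0.9275 + 2.0942 = 10.913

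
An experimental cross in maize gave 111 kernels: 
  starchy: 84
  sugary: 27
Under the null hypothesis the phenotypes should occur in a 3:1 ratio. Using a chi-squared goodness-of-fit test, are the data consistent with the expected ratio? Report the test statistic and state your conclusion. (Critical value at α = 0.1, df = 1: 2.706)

Expected counts for N = 111 under a 3:1 ratio (total parts = 4):
  starchy: 111 × 3/4 = 83.25
  sugary: 111 × 1/4 = 27.75
χ² = Σ (O − E)² / E
  starchy: (84 − 83.25)² / 83.25 = 0.0068
  sugary: (27 − 27.75)² / 27.75 = 0.0203
χ² = 0.0068 + 0.0203 = 0.0271 ≈ 0.027
Degrees of freedom = 2 − 1 = 1; critical value at α = 0.1 is 2.706.
Since 0.027 < 2.706, we fail to reject the null hypothesis — the data are consistent with the 3:1 ratio.

0.027; consistent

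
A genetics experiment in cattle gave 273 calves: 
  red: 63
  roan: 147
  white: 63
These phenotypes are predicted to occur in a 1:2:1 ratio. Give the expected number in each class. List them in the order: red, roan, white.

Under the 1:2:1 hypothesis (Σ ratio = 4, N = 273):
  red: 273 × 1/4 = 68.25
  roan: 273 × 2/4 = 136.5
  white: 273 × 1/4 = 68.25

68.25, 136.5, 68.25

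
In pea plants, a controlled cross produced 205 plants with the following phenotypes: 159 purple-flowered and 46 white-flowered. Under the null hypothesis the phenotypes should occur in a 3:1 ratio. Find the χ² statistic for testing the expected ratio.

0.717

The 3:1 ratio has 4 parts, so with N = 205 the expected counts are:
  purple-flowered: 205 × 3/4 = 153.75
  white-flowered: 205 × 1/4 = 51.25
χ² = Σ (O − E)² / E
  purple-flowered: (159 − 153.75)² / 153.75 = 0.1793
  white-flowered: (46 − 51.25)² / 51.25 = 0.5378
χ² = 0.1793 + 0.5378 = 0.7171 ≈ 0.717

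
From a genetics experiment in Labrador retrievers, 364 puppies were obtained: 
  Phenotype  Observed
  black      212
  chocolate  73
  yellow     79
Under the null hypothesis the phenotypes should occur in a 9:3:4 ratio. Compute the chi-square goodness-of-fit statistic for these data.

Expected counts for N = 364 under a 9:3:4 ratio (total parts = 16):
  black: 364 × 9/16 = 204.75
  chocolate: 364 × 3/16 = 68.25
  yellow: 364 × 4/16 = 91
χ² = Σ (O − E)² / E
  black: (212 − 204.75)² / 204.75 = 0.2567
  chocolate: (73 − 68.25)² / 68.25 = 0.3306
  yellow: (79 − 91)² / 91 = 1.5824
χ² = 0.2567 + 0.3306 + 1.5824 = 2.1697 ≈ 2.170

2.170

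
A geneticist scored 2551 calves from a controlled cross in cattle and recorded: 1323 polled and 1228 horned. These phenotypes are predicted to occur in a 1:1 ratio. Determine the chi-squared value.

3.538

Expected counts for N = 2551 under a 1:1 ratio (total parts = 2):
  polled: 2551 × 1/2 = 1275.5
  horned: 2551 × 1/2 = 1275.5
χ² = Σ (O − E)² / E
  polled: (1323 − 1275.5)² / 1275.5 = 1.7689
  horned: (1228 − 1275.5)² / 1275.5 = 1.7689
χ² = 1.7689 + 1.7689 = 3.5378 ≈ 3.538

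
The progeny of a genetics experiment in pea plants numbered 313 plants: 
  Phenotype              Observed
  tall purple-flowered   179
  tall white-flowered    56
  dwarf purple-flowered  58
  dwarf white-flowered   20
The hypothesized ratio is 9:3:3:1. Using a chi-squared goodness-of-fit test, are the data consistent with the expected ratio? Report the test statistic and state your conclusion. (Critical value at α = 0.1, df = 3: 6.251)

0.190; consistent

The 9:3:3:1 ratio has 16 parts, so with N = 313 the expected counts are:
  tall purple-flowered: 313 × 9/16 = 176.0625
  tall white-flowered: 313 × 3/16 = 58.6875
  dwarf purple-flowered: 313 × 3/16 = 58.6875
  dwarf white-flowered: 313 × 1/16 = 19.5625
χ² = Σ (O − E)² / E
  tall purple-flowered: (179 − 176.0625)² / 176.0625 = 0.0490
  tall white-flowered: (56 − 58.6875)² / 58.6875 = 0.1231
  dwarf purple-flowered: (58 − 58.6875)² / 58.6875 = 0.0081
  dwarf white-flowered: (20 − 19.5625)² / 19.5625 = 0.0098
χ² = 0.0490 + 0.1231 + 0.0081 + 0.0098 = 0.190
Degrees of freedom = 4 − 1 = 3; critical value at α = 0.1 is 6.251.
Since 0.190 < 6.251, we fail to reject the null hypothesis — the data are consistent with the 9:3:3:1 ratio.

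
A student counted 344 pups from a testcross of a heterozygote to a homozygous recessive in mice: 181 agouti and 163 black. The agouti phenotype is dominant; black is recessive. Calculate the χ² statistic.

A testcross of a heterozygote (Aa × aa) gives a 1:1 phenotypic ratio.
Under the 1:1 hypothesis (Σ ratio = 2, N = 344):
  agouti: 344 × 1/2 = 172
  black: 344 × 1/2 = 172
χ² = Σ (O − E)² / E
  agouti: (181 − 172)² / 172 = 0.4709
  black: (163 − 172)² / 172 = 0.4709
χ² = 0.4709 + 0.4709 = 0.9418 ≈ 0.942

0.942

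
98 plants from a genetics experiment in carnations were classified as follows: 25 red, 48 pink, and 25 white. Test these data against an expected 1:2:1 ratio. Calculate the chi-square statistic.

Expected counts for N = 98 under a 1:2:1 ratio (total parts = 4):
  red: 98 × 1/4 = 24.5
  pink: 98 × 2/4 = 49
  white: 98 × 1/4 = 24.5
χ² = Σ (O − E)² / E
  red: (25 − 24.5)² / 24.5 = 0.0102
  pink: (48 − 49)² / 49 = 0.0204
  white: (25 − 24.5)² / 24.5 = 0.0102
χ² = 0.0102 + 0.0204 + 0.0102 = 0.0408 ≈ 0.041

0.041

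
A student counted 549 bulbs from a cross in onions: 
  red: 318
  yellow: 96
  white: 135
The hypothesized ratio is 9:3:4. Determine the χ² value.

Under the 9:3:4 hypothesis (Σ ratio = 16, N = 549):
  red: 549 × 9/16 = 308.8125
  yellow: 549 × 3/16 = 102.9375
  white: 549 × 4/16 = 137.25
χ² = Σ (O − E)² / E
  red: (318 − 308.8125)² / 308.8125 = 0.2733
  yellow: (96 − 102.9375)² / 102.9375 = 0.4676
  white: (135 − 137.25)² / 137.25 = 0.0369
χ² = 0.2733 + 0.4676 + 0.0369 = 0.7778 ≈ 0.778

0.778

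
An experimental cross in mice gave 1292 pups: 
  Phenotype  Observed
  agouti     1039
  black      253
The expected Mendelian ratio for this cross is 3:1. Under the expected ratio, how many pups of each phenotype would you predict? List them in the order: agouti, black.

969, 323

Expected counts for N = 1292 under a 3:1 ratio (total parts = 4):
  agouti: 1292 × 3/4 = 969
  black: 1292 × 1/4 = 323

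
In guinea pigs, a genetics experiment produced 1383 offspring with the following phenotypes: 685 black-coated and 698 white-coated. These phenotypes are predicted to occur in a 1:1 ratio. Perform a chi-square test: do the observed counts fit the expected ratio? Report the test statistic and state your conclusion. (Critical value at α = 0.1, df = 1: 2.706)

0.122; consistent

Under the 1:1 hypothesis (Σ ratio = 2, N = 1383):
  black-coated: 1383 × 1/2 = 691.5
  white-coated: 1383 × 1/2 = 691.5
χ² = Σ (O − E)² / E
  black-coated: (685 − 691.5)² / 691.5 = 0.0611
  white-coated: (698 − 691.5)² / 691.5 = 0.0611
χ² = 0.0611 + 0.0611 = 0.1222 ≈ 0.122
Degrees of freedom = 2 − 1 = 1; critical value at α = 0.1 is 2.706.
Since 0.122 < 2.706, we fail to reject the null hypothesis — the data are consistent with the 1:1 ratio.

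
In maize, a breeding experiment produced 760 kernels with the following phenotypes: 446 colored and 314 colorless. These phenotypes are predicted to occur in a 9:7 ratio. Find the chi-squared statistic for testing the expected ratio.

1.830

Expected counts for N = 760 under a 9:7 ratio (total parts = 16):
  colored: 760 × 9/16 = 427.5
  colorless: 760 × 7/16 = 332.5
χ² = Σ (O − E)² / E
  colored: (446 − 427.5)² / 427.5 = 0.8006
  colorless: (314 − 332.5)² / 332.5 = 1.0293
χ² = 0.8006 + 1.0293 = 1.8299 ≈ 1.830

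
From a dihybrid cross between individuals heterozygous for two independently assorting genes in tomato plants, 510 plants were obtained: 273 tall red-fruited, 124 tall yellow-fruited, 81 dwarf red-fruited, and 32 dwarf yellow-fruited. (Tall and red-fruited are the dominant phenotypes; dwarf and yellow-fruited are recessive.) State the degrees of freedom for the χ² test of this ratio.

A dihybrid F₂ with independent assortment and complete dominance at both loci gives a 9:3:3:1 phenotypic ratio.
A goodness-of-fit test with 4 phenotype classes has df = 4 − 1 = 3.

3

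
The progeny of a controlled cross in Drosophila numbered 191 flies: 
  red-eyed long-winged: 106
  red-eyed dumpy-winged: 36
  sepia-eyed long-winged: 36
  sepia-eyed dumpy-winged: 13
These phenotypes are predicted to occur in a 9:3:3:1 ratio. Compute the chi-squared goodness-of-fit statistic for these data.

Expected counts for N = 191 under a 9:3:3:1 ratio (total parts = 16):
  red-eyed long-winged: 191 × 9/16 = 107.4375
  red-eyed dumpy-winged: 191 × 3/16 = 35.8125
  sepia-eyed long-winged: 191 × 3/16 = 35.8125
  sepia-eyed dumpy-winged: 191 × 1/16 = 11.9375
χ² = Σ (O − E)² / E
  red-eyed long-winged: (106 − 107.4375)² / 107.4375 = 0.0192
  red-eyed dumpy-winged: (36 − 35.8125)² / 35.8125 = 0.0010
  sepia-eyed long-winged: (36 − 35.8125)² / 35.8125 = 0.0010
  sepia-eyed dumpy-winged: (13 − 11.9375)² / 11.9375 = 0.0946
χ² = 0.0192 + 0.0010 + 0.0010 + 0.0946 = 0.1158 ≈ 0.116

0.116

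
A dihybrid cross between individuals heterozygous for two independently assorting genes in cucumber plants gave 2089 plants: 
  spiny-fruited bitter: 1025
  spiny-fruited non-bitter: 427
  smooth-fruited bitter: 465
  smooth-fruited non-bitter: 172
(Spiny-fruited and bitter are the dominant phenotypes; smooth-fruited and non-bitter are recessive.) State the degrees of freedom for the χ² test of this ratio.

A dihybrid F₂ with independent assortment and complete dominance at both loci gives a 9:3:3:1 phenotypic ratio.
A goodness-of-fit test with 4 phenotype classes has df = 4 − 1 = 3.

3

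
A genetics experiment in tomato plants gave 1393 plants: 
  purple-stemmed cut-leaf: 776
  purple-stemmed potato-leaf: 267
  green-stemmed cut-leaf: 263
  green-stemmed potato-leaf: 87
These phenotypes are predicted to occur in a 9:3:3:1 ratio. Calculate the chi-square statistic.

0.215

Total ratio parts = 16. Expected numbers out of 1393:
  purple-stemmed cut-leaf: 1393 × 9/16 = 783.5625
  purple-stemmed potato-leaf: 1393 × 3/16 = 261.1875
  green-stemmed cut-leaf: 1393 × 3/16 = 261.1875
  green-stemmed potato-leaf: 1393 × 1/16 = 87.0625
χ² = Σ (O − E)² / E
  purple-stemmed cut-leaf: (776 − 783.5625)² / 783.5625 = 0.0730
  purple-stemmed potato-leaf: (267 − 261.1875)² / 261.1875 = 0.1294
  green-stemmed cut-leaf: (263 − 261.1875)² / 261.1875 = 0.0126
  green-stemmed potato-leaf: (87 − 87.0625)² / 87.0625 = 0.0000
χ² = 0.0730 + 0.1294 + 0.0126 + 0.0000 = 0.215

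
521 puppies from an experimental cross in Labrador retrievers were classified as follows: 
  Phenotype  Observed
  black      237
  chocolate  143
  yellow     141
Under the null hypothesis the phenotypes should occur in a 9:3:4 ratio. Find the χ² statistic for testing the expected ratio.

32.630

Expected counts for N = 521 under a 9:3:4 ratio (total parts = 16):
  black: 521 × 9/16 = 293.0625
  chocolate: 521 × 3/16 = 97.6875
  yellow: 521 × 4/16 = 130.25
χ² = Σ (O − E)² / E
  black: (237 − 293.0625)² / 293.0625 = 10.7247
  chocolate: (143 − 97.6875)² / 97.6875 = 21.0183
  yellow: (141 − 130.25)² / 130.25 = 0.8872
χ² = 10.7247 + 21.0183 + 0.8872 = 32.6302 ≈ 32.630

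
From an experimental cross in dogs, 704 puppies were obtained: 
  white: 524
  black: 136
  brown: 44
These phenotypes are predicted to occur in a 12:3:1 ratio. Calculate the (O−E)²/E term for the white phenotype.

0.030

Under the 12:3:1 hypothesis (Σ ratio = 16, N = 704):
  white: 704 × 12/16 = 528
  black: 704 × 3/16 = 132
  brown: 704 × 1/16 = 44
Contribution of white: (524 − 528)² / 528 = 0.0303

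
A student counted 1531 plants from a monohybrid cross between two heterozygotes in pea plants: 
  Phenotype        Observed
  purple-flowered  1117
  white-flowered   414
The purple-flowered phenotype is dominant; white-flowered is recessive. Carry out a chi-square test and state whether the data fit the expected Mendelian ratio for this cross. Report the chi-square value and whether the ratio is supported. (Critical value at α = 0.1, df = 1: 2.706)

3.402; not consistent

For a monohybrid cross between heterozygotes with complete dominance, the expected phenotypic ratio is 3:1.
The 3:1 ratio has 4 parts, so with N = 1531 the expected counts are:
  purple-flowered: 1531 × 3/4 = 1148.25
  white-flowered: 1531 × 1/4 = 382.75
χ² = Σ (O − E)² / E
  purple-flowered: (1117 − 1148.25)² / 1148.25 = 0.8505
  white-flowered: (414 − 382.75)² / 382.75 = 2.5514
χ² = 0.8505 + 2.5514 = 3.4019 ≈ 3.402
Degrees of freedom = 2 − 1 = 1; critical value at α = 0.1 is 2.706.
Since 3.402 > 2.706, we reject the null hypothesis — the data do not fit the 3:1 ratio.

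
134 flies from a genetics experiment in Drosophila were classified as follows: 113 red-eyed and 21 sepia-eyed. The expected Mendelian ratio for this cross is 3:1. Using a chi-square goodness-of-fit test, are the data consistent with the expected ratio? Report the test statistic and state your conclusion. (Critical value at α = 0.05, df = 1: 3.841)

The 3:1 ratio has 4 parts, so with N = 134 the expected counts are:
  red-eyed: 134 × 3/4 = 100.5
  sepia-eyed: 134 × 1/4 = 33.5
χ² = Σ (O − E)² / E
  red-eyed: (113 − 100.5)² / 100.5 = 1.5547
  sepia-eyed: (21 − 33.5)² / 33.5 = 4.6642
χ² = 1.5547 + 4.6642 = 6.2189 ≈ 6.219
Degrees of freedom = 2 − 1 = 1; critical value at α = 0.05 is 3.841.
Since 6.219 > 3.841, we reject the null hypothesis — the data do not fit the 3:1 ratio.

6.219; not consistent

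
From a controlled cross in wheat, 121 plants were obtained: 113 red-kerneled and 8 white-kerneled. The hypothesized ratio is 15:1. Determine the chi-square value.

Total ratio parts = 16. Expected numbers out of 121:
  red-kerneled: 121 × 15/16 = 113.4375
  white-kerneled: 121 × 1/16 = 7.5625
χ² = Σ (O − E)² / E
  red-kerneled: (113 − 113.4375)² / 113.4375 = 0.0017
  white-kerneled: (8 − 7.5625)² / 7.5625 = 0.0253
χ² = 0.0017 + 0.0253 = 0.027

0.027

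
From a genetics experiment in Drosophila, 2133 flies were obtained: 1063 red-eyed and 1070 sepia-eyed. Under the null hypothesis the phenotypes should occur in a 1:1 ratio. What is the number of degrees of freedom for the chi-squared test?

1

A goodness-of-fit test with 2 phenotype classes has df = 2 − 1 = 1.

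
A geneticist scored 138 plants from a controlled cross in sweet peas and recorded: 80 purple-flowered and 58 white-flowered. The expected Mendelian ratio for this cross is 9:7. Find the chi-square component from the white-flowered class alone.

Under the 9:7 hypothesis (Σ ratio = 16, N = 138):
  purple-flowered: 138 × 9/16 = 77.625
  white-flowered: 138 × 7/16 = 60.375
Contribution of white-flowered: (58 − 60.375)² / 60.375 = 0.0934

0.093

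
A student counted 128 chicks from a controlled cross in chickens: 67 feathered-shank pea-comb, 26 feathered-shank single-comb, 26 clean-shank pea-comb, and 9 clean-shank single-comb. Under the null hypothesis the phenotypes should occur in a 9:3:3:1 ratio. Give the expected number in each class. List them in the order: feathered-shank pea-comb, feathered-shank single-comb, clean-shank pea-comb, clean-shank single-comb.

Expected counts for N = 128 under a 9:3:3:1 ratio (total parts = 16):
  feathered-shank pea-comb: 128 × 9/16 = 72
  feathered-shank single-comb: 128 × 3/16 = 24
  clean-shank pea-comb: 128 × 3/16 = 24
  clean-shank single-comb: 128 × 1/16 = 8

72, 24, 24, 8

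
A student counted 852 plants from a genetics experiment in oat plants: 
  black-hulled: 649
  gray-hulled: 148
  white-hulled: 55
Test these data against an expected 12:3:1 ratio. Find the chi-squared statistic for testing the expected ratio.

The 12:3:1 ratio has 16 parts, so with N = 852 the expected counts are:
  black-hulled: 852 × 12/16 = 639
  gray-hulled: 852 × 3/16 = 159.75
  white-hulled: 852 × 1/16 = 53.25
χ² = Σ (O − E)² / E
  black-hulled: (649 − 639)² / 639 = 0.1565
  gray-hulled: (148 − 159.75)² / 159.75 = 0.8642
  white-hulled: (55 − 53.25)² / 53.25 = 0.0575
χ² = 0.1565 + 0.8642 + 0.0575 = 1.0782 ≈ 1.078

1.078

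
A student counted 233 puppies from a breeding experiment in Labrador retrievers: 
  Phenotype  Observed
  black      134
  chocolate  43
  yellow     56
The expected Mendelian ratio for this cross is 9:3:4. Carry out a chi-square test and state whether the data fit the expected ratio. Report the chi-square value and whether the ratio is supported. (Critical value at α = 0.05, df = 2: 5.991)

0.164; consistent

Total ratio parts = 16. Expected numbers out of 233:
  black: 233 × 9/16 = 131.0625
  chocolate: 233 × 3/16 = 43.6875
  yellow: 233 × 4/16 = 58.25
χ² = Σ (O − E)² / E
  black: (134 − 131.0625)² / 131.0625 = 0.0658
  chocolate: (43 − 43.6875)² / 43.6875 = 0.0108
  yellow: (56 − 58.25)² / 58.25 = 0.0869
χ² = 0.0658 + 0.0108 + 0.0869 = 0.1635 ≈ 0.164
Degrees of freedom = 3 − 1 = 2; critical value at α = 0.05 is 5.991.
Since 0.164 < 5.991, we fail to reject the null hypothesis — the data are consistent with the 9:3:4 ratio.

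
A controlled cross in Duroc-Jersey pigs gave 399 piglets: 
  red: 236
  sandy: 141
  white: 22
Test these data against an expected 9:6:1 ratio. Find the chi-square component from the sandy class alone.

0.497

Under the 9:6:1 hypothesis (Σ ratio = 16, N = 399):
  red: 399 × 9/16 = 224.4375
  sandy: 399 × 6/16 = 149.625
  white: 399 × 1/16 = 24.9375
Contribution of sandy: (141 − 149.625)² / 149.625 = 0.4972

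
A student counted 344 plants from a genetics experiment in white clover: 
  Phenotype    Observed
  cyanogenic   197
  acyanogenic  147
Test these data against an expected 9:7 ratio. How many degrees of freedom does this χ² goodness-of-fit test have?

1

A goodness-of-fit test with 2 phenotype classes has df = 2 − 1 = 1.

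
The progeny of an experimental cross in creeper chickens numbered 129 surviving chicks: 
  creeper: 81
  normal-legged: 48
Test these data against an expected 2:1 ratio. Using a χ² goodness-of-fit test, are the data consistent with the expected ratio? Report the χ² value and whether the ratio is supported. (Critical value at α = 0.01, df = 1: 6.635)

0.872; consistent

Under the 2:1 hypothesis (Σ ratio = 3, N = 129):
  creeper: 129 × 2/3 = 86
  normal-legged: 129 × 1/3 = 43
χ² = Σ (O − E)² / E
  creeper: (81 − 86)² / 86 = 0.2907
  normal-legged: (48 − 43)² / 43 = 0.5814
χ² = 0.2907 + 0.5814 = 0.8721 ≈ 0.872
Degrees of freedom = 2 − 1 = 1; critical value at α = 0.01 is 6.635.
Since 0.872 < 6.635, we fail to reject the null hypothesis — the data are consistent with the 2:1 ratio.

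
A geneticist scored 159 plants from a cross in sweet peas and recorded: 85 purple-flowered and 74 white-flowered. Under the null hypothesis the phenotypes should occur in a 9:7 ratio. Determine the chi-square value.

0.503

Expected counts for N = 159 under a 9:7 ratio (total parts = 16):
  purple-flowered: 159 × 9/16 = 89.4375
  white-flowered: 159 × 7/16 = 69.5625
χ² = Σ (O − E)² / E
  purple-flowered: (85 − 89.4375)² / 89.4375 = 0.2202
  white-flowered: (74 − 69.5625)² / 69.5625 = 0.2831
χ² = 0.2202 + 0.2831 = 0.5033 ≈ 0.503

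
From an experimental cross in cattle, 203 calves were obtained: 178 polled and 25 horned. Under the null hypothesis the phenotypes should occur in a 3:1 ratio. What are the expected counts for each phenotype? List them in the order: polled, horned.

152.25, 50.75

Under the 3:1 hypothesis (Σ ratio = 4, N = 203):
  polled: 203 × 3/4 = 152.25
  horned: 203 × 1/4 = 50.75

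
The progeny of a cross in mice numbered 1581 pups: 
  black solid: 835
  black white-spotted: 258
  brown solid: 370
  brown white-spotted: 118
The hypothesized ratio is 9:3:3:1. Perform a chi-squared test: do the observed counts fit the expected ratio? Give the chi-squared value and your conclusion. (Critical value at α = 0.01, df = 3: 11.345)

30.282; not consistent

The 9:3:3:1 ratio has 16 parts, so with N = 1581 the expected counts are:
  black solid: 1581 × 9/16 = 889.3125
  black white-spotted: 1581 × 3/16 = 296.4375
  brown solid: 1581 × 3/16 = 296.4375
  brown white-spotted: 1581 × 1/16 = 98.8125
χ² = Σ (O − E)² / E
  black solid: (835 − 889.3125)² / 889.3125 = 3.3170
  black white-spotted: (258 − 296.4375)² / 296.4375 = 4.9840
  brown solid: (370 − 296.4375)² / 296.4375 = 18.2549
  brown white-spotted: (118 − 98.8125)² / 98.8125 = 3.7258
χ² = 3.3170 + 4.9840 + 18.2549 + 3.7258 = 30.2817 ≈ 30.282
Degrees of freedom = 4 − 1 = 3; critical value at α = 0.01 is 11.345.
Since 30.282 > 11.345, we reject the null hypothesis — the data do not fit the 9:3:3:1 ratio.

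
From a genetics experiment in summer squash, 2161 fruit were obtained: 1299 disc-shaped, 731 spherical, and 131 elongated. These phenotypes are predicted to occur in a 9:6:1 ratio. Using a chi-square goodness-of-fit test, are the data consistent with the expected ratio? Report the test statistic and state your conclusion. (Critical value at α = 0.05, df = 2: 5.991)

13.624; not consistent

Total ratio parts = 16. Expected numbers out of 2161:
  disc-shaped: 2161 × 9/16 = 1215.5625
  spherical: 2161 × 6/16 = 810.375
  elongated: 2161 × 1/16 = 135.0625
χ² = Σ (O − E)² / E
  disc-shaped: (1299 − 1215.5625)² / 1215.5625 = 5.7272
  spherical: (731 − 810.375)² / 810.375 = 7.7747
  elongated: (131 − 135.0625)² / 135.0625 = 0.1222
χ² = 5.7272 + 7.7747 + 0.1222 = 13.6241 ≈ 13.624
Degrees of freedom = 3 − 1 = 2; critical value at α = 0.05 is 5.991.
Since 13.624 > 5.991, we reject the null hypothesis — the data do not fit the 9:6:1 ratio.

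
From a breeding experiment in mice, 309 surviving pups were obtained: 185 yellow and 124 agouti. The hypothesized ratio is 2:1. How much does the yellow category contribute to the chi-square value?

Under the 2:1 hypothesis (Σ ratio = 3, N = 309):
  yellow: 309 × 2/3 = 206
  agouti: 309 × 1/3 = 103
Contribution of yellow: (185 − 206)² / 206 = 2.1408

2.141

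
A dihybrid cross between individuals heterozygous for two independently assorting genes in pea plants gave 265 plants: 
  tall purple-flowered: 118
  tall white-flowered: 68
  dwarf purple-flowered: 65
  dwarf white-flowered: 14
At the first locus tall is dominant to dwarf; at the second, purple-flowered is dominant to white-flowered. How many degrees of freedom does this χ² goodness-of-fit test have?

A dihybrid F₂ with independent assortment and complete dominance at both loci gives a 9:3:3:1 phenotypic ratio.
A goodness-of-fit test with 4 phenotype classes has df = 4 − 1 = 3.

3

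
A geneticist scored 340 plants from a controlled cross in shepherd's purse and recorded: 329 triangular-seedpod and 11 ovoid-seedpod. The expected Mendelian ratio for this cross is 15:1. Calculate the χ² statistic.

5.274

Total ratio parts = 16. Expected numbers out of 340:
  triangular-seedpod: 340 × 15/16 = 318.75
  ovoid-seedpod: 340 × 1/16 = 21.25
χ² = Σ (O − E)² / E
  triangular-seedpod: (329 − 318.75)² / 318.75 = 0.3296
  ovoid-seedpod: (11 − 21.25)² / 21.25 = 4.9441
χ² = 0.3296 + 4.9441 = 5.2737 ≈ 5.274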